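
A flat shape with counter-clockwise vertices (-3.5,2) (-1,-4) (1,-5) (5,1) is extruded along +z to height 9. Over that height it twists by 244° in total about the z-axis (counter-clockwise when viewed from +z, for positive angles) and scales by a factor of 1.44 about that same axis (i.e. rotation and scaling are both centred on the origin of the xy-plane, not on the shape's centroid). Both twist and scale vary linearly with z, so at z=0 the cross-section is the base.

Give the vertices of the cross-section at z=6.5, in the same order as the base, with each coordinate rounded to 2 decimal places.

Cross-section at z=6.5: (4.43,-2.93) (1.66,5.17) (-0.88,6.66) (-6.66,-0.88)

t = z/height = 6.5/9 = 0.722222
s = 1 + (scale-1)·z/height = 1 + (1.44-1)·6.5/9 = 1.317778
θ = twist·z/height = 244°·6.5/9 = 176.2222° = 3.075658 rad
cos θ = -0.997827, sin θ = 0.065887 (intermediates below are computed at full precision and shown rounded to 5 d.p.)
v1: (-3.5,2) → rotate → (3.36062,-2.22626) → ×s → (4.42855,-2.93371) → (4.43,-2.93)
v2: (-1,-4) → rotate → (1.26137,3.92542) → ×s → (1.66221,5.17283) → (1.66,5.17)
v3: (1,-5) → rotate → (-0.66839,5.05502) → ×s → (-0.88079,6.66140) → (-0.88,6.66)
v4: (5,1) → rotate → (-5.05502,-0.66839) → ×s → (-6.66140,-0.88079) → (-6.66,-0.88)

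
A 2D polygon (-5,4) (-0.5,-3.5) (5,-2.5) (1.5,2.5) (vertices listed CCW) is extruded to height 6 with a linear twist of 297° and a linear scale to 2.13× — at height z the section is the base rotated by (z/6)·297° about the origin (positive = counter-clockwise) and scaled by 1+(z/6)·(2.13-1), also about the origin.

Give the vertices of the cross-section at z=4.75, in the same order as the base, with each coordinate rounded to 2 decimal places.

t = z/height = 4.75/6 = 0.791667
s = 1 + (scale-1)·z/height = 1 + (2.13-1)·4.75/6 = 1.894583
θ = twist·z/height = 297°·4.75/6 = 235.1250° = 4.103705 rad
cos θ = -0.571788, sin θ = -0.820401 (intermediates below are computed at full precision and shown rounded to 5 d.p.)
v1: (-5,4) → rotate → (6.14055,1.81486) → ×s → (11.63378,3.43839) → (11.63,3.44)
v2: (-0.5,-3.5) → rotate → (-2.58551,2.41146) → ×s → (-4.89847,4.56871) → (-4.90,4.57)
v3: (5,-2.5) → rotate → (-4.90994,-2.67254) → ×s → (-9.30230,-5.06334) → (-9.30,-5.06)
v4: (1.5,2.5) → rotate → (1.19332,-2.66007) → ×s → (2.26085,-5.03973) → (2.26,-5.04)

Cross-section at z=4.75: (11.63,3.44) (-4.90,4.57) (-9.30,-5.06) (2.26,-5.04)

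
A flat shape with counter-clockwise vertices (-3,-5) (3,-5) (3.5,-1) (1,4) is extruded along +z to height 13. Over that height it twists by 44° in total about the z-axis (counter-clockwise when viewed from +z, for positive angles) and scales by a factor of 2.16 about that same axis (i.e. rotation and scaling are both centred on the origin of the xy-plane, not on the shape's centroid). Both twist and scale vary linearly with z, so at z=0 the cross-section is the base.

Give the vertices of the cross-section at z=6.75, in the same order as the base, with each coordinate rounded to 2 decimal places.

t = z/height = 6.75/13 = 0.519231
s = 1 + (scale-1)·z/height = 1 + (2.16-1)·6.75/13 = 1.602308
θ = twist·z/height = 44°·6.75/13 = 22.8462° = 0.398741 rad
cos θ = 0.921551, sin θ = 0.388258 (intermediates below are computed at full precision and shown rounded to 5 d.p.)
v1: (-3,-5) → rotate → (-0.82336,-5.77253) → ×s → (-1.31928,-9.24937) → (-1.32,-9.25)
v2: (3,-5) → rotate → (4.70594,-3.44298) → ×s → (7.54037,-5.51671) → (7.54,-5.52)
v3: (3.5,-1) → rotate → (3.61369,0.43735) → ×s → (5.79024,0.70077) → (5.79,0.70)
v4: (1,4) → rotate → (-0.63148,4.07446) → ×s → (-1.01183,6.52854) → (-1.01,6.53)

Cross-section at z=6.75: (-1.32,-9.25) (7.54,-5.52) (5.79,0.70) (-1.01,6.53)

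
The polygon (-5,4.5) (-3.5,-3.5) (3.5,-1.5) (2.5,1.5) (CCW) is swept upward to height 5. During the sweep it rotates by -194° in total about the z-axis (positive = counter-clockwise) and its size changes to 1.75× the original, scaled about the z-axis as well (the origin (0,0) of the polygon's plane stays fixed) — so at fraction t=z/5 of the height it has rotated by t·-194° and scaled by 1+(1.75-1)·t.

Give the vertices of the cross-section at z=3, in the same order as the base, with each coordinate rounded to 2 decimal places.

Cross-section at z=3: (9.07,3.59) (-2.29,6.80) (-4.20,-3.58) (0.34,-4.21)

t = z/height = 3/5 = 0.6
s = 1 + (scale-1)·z/height = 1 + (1.75-1)·3/5 = 1.450000
θ = twist·z/height = -194°·3/5 = -116.4000° = -2.031563 rad
cos θ = -0.444635, sin θ = -0.895712 (intermediates below are computed at full precision and shown rounded to 5 d.p.)
v1: (-5,4.5) → rotate → (6.25388,2.47770) → ×s → (9.06812,3.59267) → (9.07,3.59)
v2: (-3.5,-3.5) → rotate → (-1.57877,4.69121) → ×s → (-2.28921,6.80226) → (-2.29,6.80)
v3: (3.5,-1.5) → rotate → (-2.89979,-2.46804) → ×s → (-4.20470,-3.57866) → (-4.20,-3.58)
v4: (2.5,1.5) → rotate → (0.23198,-2.90623) → ×s → (0.33637,-4.21404) → (0.34,-4.21)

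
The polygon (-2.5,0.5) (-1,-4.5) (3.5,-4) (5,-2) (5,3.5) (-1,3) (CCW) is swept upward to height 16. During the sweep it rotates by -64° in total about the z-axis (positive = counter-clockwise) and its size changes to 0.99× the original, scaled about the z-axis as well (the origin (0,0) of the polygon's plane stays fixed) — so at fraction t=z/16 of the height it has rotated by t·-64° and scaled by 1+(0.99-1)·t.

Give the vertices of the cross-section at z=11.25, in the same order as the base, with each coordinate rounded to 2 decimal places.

t = z/height = 11.25/16 = 0.703125
s = 1 + (scale-1)·z/height = 1 + (0.99-1)·11.25/16 = 0.992969
θ = twist·z/height = -64°·11.25/16 = -45.0000° = -0.785398 rad
cos θ = 0.707107, sin θ = -0.707107 (intermediates below are computed at full precision and shown rounded to 5 d.p.)
v1: (-2.5,0.5) → rotate → (-1.41421,2.12132) → ×s → (-1.40427,2.10640) → (-1.40,2.11)
v2: (-1,-4.5) → rotate → (-3.88909,-2.47487) → ×s → (-3.86174,-2.45747) → (-3.86,-2.46)
v3: (3.5,-4) → rotate → (-0.35355,-5.30330) → ×s → (-0.35107,-5.26601) → (-0.35,-5.27)
v4: (5,-2) → rotate → (2.12132,-4.94975) → ×s → (2.10640,-4.91494) → (2.11,-4.91)
v5: (5,3.5) → rotate → (6.01041,-1.06066) → ×s → (5.96815,-1.05320) → (5.97,-1.05)
v6: (-1,3) → rotate → (1.41421,2.82843) → ×s → (1.40427,2.80854) → (1.40,2.81)

Cross-section at z=11.25: (-1.40,2.11) (-3.86,-2.46) (-0.35,-5.27) (2.11,-4.91) (5.97,-1.05) (1.40,2.81)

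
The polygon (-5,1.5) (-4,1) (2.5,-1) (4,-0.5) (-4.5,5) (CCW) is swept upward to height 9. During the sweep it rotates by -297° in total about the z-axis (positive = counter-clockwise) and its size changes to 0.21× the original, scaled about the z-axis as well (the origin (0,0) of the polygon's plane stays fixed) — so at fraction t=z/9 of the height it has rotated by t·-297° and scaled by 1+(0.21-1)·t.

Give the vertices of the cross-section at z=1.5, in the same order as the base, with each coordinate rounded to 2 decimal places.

Cross-section at z=1.5: (-1.83,4.15) (-1.60,3.21) (0.75,-2.21) (1.93,-2.92) (0.76,5.79)

t = z/height = 1.5/9 = 0.166667
s = 1 + (scale-1)·z/height = 1 + (0.21-1)·1.5/9 = 0.868333
θ = twist·z/height = -297°·1.5/9 = -49.5000° = -0.863938 rad
cos θ = 0.649448, sin θ = -0.760406 (intermediates below are computed at full precision and shown rounded to 5 d.p.)
v1: (-5,1.5) → rotate → (-2.10663,4.77620) → ×s → (-1.82926,4.14734) → (-1.83,4.15)
v2: (-4,1) → rotate → (-1.83739,3.69107) → ×s → (-1.59546,3.20508) → (-1.60,3.21)
v3: (2.5,-1) → rotate → (0.86321,-2.55046) → ×s → (0.74956,-2.21465) → (0.75,-2.21)
v4: (4,-0.5) → rotate → (2.21759,-3.36635) → ×s → (1.92561,-2.92311) → (1.93,-2.92)
v5: (-4.5,5) → rotate → (0.87951,6.66907) → ×s → (0.76371,5.79097) → (0.76,5.79)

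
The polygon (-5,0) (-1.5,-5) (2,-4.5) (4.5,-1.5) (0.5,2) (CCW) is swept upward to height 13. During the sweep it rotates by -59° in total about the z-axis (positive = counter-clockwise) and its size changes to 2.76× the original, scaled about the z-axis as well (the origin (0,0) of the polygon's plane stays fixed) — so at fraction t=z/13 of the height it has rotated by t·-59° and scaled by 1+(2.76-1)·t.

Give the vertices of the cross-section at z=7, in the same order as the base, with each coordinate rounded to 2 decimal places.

Cross-section at z=7: (-8.28,5.13) (-7.61,-6.74) (-1.30,-9.50) (5.91,-7.10) (2.88,2.80)

t = z/height = 7/13 = 0.538462
s = 1 + (scale-1)·z/height = 1 + (2.76-1)·7/13 = 1.947692
θ = twist·z/height = -59°·7/13 = -31.7692° = -0.554478 rad
cos θ = 0.850176, sin θ = -0.526499 (intermediates below are computed at full precision and shown rounded to 5 d.p.)
v1: (-5,0) → rotate → (-4.25088,2.63250) → ×s → (-8.27940,5.12729) → (-8.28,5.13)
v2: (-1.5,-5) → rotate → (-3.90776,-3.46113) → ×s → (-7.61111,-6.74121) → (-7.61,-6.74)
v3: (2,-4.5) → rotate → (-0.66890,-4.87879) → ×s → (-1.30280,-9.50238) → (-1.30,-9.50)
v4: (4.5,-1.5) → rotate → (3.03604,-3.64451) → ×s → (5.91327,-7.09838) → (5.91,-7.10)
v5: (0.5,2) → rotate → (1.47809,1.43710) → ×s → (2.87886,2.79903) → (2.88,2.80)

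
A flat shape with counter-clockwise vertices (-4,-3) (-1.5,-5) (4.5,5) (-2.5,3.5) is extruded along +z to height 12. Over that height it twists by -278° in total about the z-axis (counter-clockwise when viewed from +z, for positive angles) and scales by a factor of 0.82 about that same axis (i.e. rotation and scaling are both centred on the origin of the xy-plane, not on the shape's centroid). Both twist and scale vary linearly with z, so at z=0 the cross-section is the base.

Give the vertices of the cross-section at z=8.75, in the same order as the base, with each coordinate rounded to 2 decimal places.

Cross-section at z=8.75: (4.21,1.06) (2.88,3.50) (-5.28,-2.50) (0.83,-3.64)

t = z/height = 8.75/12 = 0.729167
s = 1 + (scale-1)·z/height = 1 + (0.82-1)·8.75/12 = 0.868750
θ = twist·z/height = -278°·8.75/12 = -202.7083° = -3.537928 rad
cos θ = -0.922482, sin θ = 0.386040 (intermediates below are computed at full precision and shown rounded to 5 d.p.)
v1: (-4,-3) → rotate → (4.84805,1.22328) → ×s → (4.21174,1.06273) → (4.21,1.06)
v2: (-1.5,-5) → rotate → (3.31392,4.03335) → ×s → (2.87897,3.50397) → (2.88,3.50)
v3: (4.5,5) → rotate → (-6.08137,-2.87523) → ×s → (-5.28319,-2.49786) → (-5.28,-2.50)
v4: (-2.5,3.5) → rotate → (0.95506,-4.19379) → ×s → (0.82971,-3.64335) → (0.83,-3.64)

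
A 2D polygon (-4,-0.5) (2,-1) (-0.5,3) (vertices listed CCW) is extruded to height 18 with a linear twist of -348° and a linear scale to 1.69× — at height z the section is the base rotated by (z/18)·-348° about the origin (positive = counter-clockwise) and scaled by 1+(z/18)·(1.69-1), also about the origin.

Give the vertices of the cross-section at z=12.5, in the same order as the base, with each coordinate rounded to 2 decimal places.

t = z/height = 12.5/18 = 0.694444
s = 1 + (scale-1)·z/height = 1 + (1.69-1)·12.5/18 = 1.479167
θ = twist·z/height = -348°·12.5/18 = -241.6667° = -4.217879 rad
cos θ = -0.474600, sin θ = 0.880201 (intermediates below are computed at full precision and shown rounded to 5 d.p.)
v1: (-4,-0.5) → rotate → (2.33850,-3.28351) → ×s → (3.45903,-4.85685) → (3.46,-4.86)
v2: (2,-1) → rotate → (-0.06900,2.23500) → ×s → (-0.10206,3.30594) → (-0.10,3.31)
v3: (-0.5,3) → rotate → (-2.40330,-1.86390) → ×s → (-3.55489,-2.75702) → (-3.55,-2.76)

Cross-section at z=12.5: (3.46,-4.86) (-0.10,3.31) (-3.55,-2.76)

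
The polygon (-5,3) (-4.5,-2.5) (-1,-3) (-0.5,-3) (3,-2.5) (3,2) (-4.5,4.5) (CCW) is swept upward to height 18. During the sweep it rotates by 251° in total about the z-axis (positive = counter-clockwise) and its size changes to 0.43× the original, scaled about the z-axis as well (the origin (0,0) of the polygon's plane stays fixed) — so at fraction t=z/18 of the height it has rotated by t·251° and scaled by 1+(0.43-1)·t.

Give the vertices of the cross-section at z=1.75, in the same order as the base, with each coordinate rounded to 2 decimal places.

Cross-section at z=1.75: (-5.47,0.63) (-2.90,-3.91) (0.31,-2.97) (0.74,-2.78) (3.56,-0.98) (1.80,2.89) (-5.63,2.11)

t = z/height = 1.75/18 = 0.0972222
s = 1 + (scale-1)·z/height = 1 + (0.43-1)·1.75/18 = 0.944583
θ = twist·z/height = 251°·1.75/18 = 24.4028° = 0.425909 rad
cos θ = 0.910664, sin θ = 0.413149 (intermediates below are computed at full precision and shown rounded to 5 d.p.)
v1: (-5,3) → rotate → (-5.79276,0.66625) → ×s → (-5.47175,0.62933) → (-5.47,0.63)
v2: (-4.5,-2.5) → rotate → (-3.06511,-4.13583) → ×s → (-2.89526,-3.90663) → (-2.90,-3.91)
v3: (-1,-3) → rotate → (0.32878,-3.14514) → ×s → (0.31056,-2.97085) → (0.31,-2.97)
v4: (-0.5,-3) → rotate → (0.78411,-2.93857) → ×s → (0.74066,-2.77572) → (0.74,-2.78)
v5: (3,-2.5) → rotate → (3.76486,-1.03721) → ×s → (3.55623,-0.97973) → (3.56,-0.98)
v6: (3,2) → rotate → (1.90569,3.06077) → ×s → (1.80009,2.89116) → (1.80,2.89)
v7: (-4.5,4.5) → rotate → (-5.95715,2.23882) → ×s → (-5.62703,2.11475) → (-5.63,2.11)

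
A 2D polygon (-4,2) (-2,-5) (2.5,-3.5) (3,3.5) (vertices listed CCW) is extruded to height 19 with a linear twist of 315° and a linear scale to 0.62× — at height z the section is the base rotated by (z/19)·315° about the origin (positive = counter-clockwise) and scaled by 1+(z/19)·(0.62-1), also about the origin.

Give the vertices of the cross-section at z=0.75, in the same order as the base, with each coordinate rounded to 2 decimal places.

t = z/height = 0.75/19 = 0.0394737
s = 1 + (scale-1)·z/height = 1 + (0.62-1)·0.75/19 = 0.985000
θ = twist·z/height = 315°·0.75/19 = 12.4342° = 0.217018 rad
cos θ = 0.976544, sin θ = 0.215318 (intermediates below are computed at full precision and shown rounded to 5 d.p.)
v1: (-4,2) → rotate → (-4.33681,1.09181) → ×s → (-4.27176,1.07544) → (-4.27,1.08)
v2: (-2,-5) → rotate → (-0.87650,-5.31336) → ×s → (-0.86335,-5.23366) → (-0.86,-5.23)
v3: (2.5,-3.5) → rotate → (3.19497,-2.87961) → ×s → (3.14705,-2.83641) → (3.15,-2.84)
v4: (3,3.5) → rotate → (2.17602,4.06386) → ×s → (2.14338,4.00290) → (2.14,4.00)

Cross-section at z=0.75: (-4.27,1.08) (-0.86,-5.23) (3.15,-2.84) (2.14,4.00)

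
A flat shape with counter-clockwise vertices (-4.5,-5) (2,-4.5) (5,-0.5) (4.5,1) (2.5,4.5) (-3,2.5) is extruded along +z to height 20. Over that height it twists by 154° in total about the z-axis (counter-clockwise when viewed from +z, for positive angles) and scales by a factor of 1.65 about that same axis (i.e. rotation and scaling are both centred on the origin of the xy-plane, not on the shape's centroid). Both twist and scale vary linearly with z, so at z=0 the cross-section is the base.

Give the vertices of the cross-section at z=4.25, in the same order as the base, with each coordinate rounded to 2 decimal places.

t = z/height = 4.25/20 = 0.2125
s = 1 + (scale-1)·z/height = 1 + (1.65-1)·4.25/20 = 1.138125
θ = twist·z/height = 154°·4.25/20 = 32.7250° = 0.571159 rad
cos θ = 0.841275, sin θ = 0.540607 (intermediates below are computed at full precision and shown rounded to 5 d.p.)
v1: (-4.5,-5) → rotate → (-1.08270,-6.63911) → ×s → (-1.23225,-7.55614) → (-1.23,-7.56)
v2: (2,-4.5) → rotate → (4.11528,-2.70452) → ×s → (4.68371,-3.07808) → (4.68,-3.08)
v3: (5,-0.5) → rotate → (4.47668,2.28240) → ×s → (5.09502,2.59766) → (5.10,2.60)
v4: (4.5,1) → rotate → (3.24513,3.27401) → ×s → (3.69336,3.72623) → (3.69,3.73)
v5: (2.5,4.5) → rotate → (-0.32955,5.13726) → ×s → (-0.37506,5.84684) → (-0.38,5.85)
v6: (-3,2.5) → rotate → (-3.87534,0.48137) → ×s → (-4.41063,0.54785) → (-4.41,0.55)

Cross-section at z=4.25: (-1.23,-7.56) (4.68,-3.08) (5.10,2.60) (3.69,3.73) (-0.38,5.85) (-4.41,0.55)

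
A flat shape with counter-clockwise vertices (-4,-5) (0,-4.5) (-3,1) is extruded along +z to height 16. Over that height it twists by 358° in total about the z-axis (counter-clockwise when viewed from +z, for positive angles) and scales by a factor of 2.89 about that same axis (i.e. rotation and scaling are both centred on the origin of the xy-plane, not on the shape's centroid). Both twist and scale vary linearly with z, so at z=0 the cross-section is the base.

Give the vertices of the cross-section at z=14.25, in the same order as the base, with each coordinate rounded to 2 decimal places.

t = z/height = 14.25/16 = 0.890625
s = 1 + (scale-1)·z/height = 1 + (2.89-1)·14.25/16 = 2.683281
θ = twist·z/height = 358°·14.25/16 = 318.8438° = 5.564873 rad
cos θ = 0.752918, sin θ = -0.658115 (intermediates below are computed at full precision and shown rounded to 5 d.p.)
v1: (-4,-5) → rotate → (-6.30224,-1.13213) → ×s → (-16.91069,-3.03782) → (-16.91,-3.04)
v2: (0,-4.5) → rotate → (-2.96152,-3.38813) → ×s → (-7.94658,-9.09130) → (-7.95,-9.09)
v3: (-3,1) → rotate → (-1.60064,2.72726) → ×s → (-4.29496,7.31801) → (-4.29,7.32)

Cross-section at z=14.25: (-16.91,-3.04) (-7.95,-9.09) (-4.29,7.32)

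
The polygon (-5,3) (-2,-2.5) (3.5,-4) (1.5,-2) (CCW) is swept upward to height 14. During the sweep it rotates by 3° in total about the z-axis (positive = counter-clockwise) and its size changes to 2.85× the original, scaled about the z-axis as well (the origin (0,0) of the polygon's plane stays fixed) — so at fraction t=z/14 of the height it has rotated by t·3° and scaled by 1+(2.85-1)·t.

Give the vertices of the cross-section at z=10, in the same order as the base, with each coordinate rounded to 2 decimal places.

t = z/height = 10/14 = 0.714286
s = 1 + (scale-1)·z/height = 1 + (2.85-1)·10/14 = 2.321429
θ = twist·z/height = 3°·10/14 = 2.1429° = 0.037400 rad
cos θ = 0.999301, sin θ = 0.037391 (intermediates below are computed at full precision and shown rounded to 5 d.p.)
v1: (-5,3) → rotate → (-5.10868,2.81095) → ×s → (-11.85943,6.52541) → (-11.86,6.53)
v2: (-2,-2.5) → rotate → (-1.90512,-2.57303) → ×s → (-4.42261,-5.97311) → (-4.42,-5.97)
v3: (3.5,-4) → rotate → (3.64712,-3.86633) → ×s → (8.46652,-8.97542) → (8.47,-8.98)
v4: (1.5,-2) → rotate → (1.57373,-1.94251) → ×s → (3.65331,-4.50941) → (3.65,-4.51)

Cross-section at z=10: (-11.86,6.53) (-4.42,-5.97) (8.47,-8.98) (3.65,-4.51)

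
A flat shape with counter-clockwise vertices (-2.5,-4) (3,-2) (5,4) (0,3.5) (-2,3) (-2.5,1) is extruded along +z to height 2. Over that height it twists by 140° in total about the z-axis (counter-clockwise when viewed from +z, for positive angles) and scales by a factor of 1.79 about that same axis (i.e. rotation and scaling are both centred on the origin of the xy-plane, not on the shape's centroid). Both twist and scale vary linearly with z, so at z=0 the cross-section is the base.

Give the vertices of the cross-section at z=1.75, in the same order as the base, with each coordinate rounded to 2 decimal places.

Cross-section at z=1.75: (7.98,0.07) (0.13,6.10) (-10.25,3.50) (-4.99,-3.18) (-2.46,-5.58) (0.85,-4.47)

t = z/height = 1.75/2 = 0.875
s = 1 + (scale-1)·z/height = 1 + (1.79-1)·1.75/2 = 1.691250
θ = twist·z/height = 140°·1.75/2 = 122.5000° = 2.138028 rad
cos θ = -0.537300, sin θ = 0.843391 (intermediates below are computed at full precision and shown rounded to 5 d.p.)
v1: (-2.5,-4) → rotate → (4.71681,0.04072) → ×s → (7.97731,0.06887) → (7.98,0.07)
v2: (3,-2) → rotate → (0.07488,3.60477) → ×s → (0.12665,6.09657) → (0.13,6.10)
v3: (5,4) → rotate → (-6.06006,2.06776) → ×s → (-10.24908,3.49710) → (-10.25,3.50)
v4: (0,3.5) → rotate → (-2.95187,-1.88055) → ×s → (-4.99235,-3.18048) → (-4.99,-3.18)
v5: (-2,3) → rotate → (-1.45558,-3.29868) → ×s → (-2.46174,-5.57890) → (-2.46,-5.58)
v6: (-2.5,1) → rotate → (0.49986,-2.64578) → ×s → (0.84538,-4.47467) → (0.85,-4.47)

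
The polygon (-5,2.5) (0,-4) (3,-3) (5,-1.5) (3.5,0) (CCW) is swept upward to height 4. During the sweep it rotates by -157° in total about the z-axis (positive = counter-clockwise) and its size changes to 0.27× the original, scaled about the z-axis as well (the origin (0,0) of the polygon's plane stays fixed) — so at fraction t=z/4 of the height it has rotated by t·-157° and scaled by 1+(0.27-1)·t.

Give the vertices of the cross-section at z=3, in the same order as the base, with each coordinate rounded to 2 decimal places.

Cross-section at z=3: (2.05,1.48) (-1.60,0.84) (-1.83,-0.57) (-1.65,-1.69) (-0.74,-1.40)

t = z/height = 3/4 = 0.75
s = 1 + (scale-1)·z/height = 1 + (0.27-1)·3/4 = 0.452500
θ = twist·z/height = -157°·3/4 = -117.7500° = -2.055125 rad
cos θ = -0.465615, sin θ = -0.884988 (intermediates below are computed at full precision and shown rounded to 5 d.p.)
v1: (-5,2.5) → rotate → (4.54054,3.26090) → ×s → (2.05460,1.47556) → (2.05,1.48)
v2: (0,-4) → rotate → (-3.53995,1.86246) → ×s → (-1.60183,0.84276) → (-1.60,0.84)
v3: (3,-3) → rotate → (-4.05181,-1.25812) → ×s → (-1.83344,-0.56930) → (-1.83,-0.57)
v4: (5,-1.5) → rotate → (-3.65555,-3.72652) → ×s → (-1.65414,-1.68625) → (-1.65,-1.69)
v5: (3.5,0) → rotate → (-1.62965,-3.09746) → ×s → (-0.73742,-1.40160) → (-0.74,-1.40)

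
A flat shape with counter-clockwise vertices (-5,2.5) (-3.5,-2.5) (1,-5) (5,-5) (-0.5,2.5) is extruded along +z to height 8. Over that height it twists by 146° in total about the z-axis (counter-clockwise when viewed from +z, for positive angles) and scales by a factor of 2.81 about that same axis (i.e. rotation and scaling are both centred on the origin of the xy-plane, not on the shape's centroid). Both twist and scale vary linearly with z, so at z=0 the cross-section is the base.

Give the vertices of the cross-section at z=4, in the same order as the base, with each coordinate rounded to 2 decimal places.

Cross-section at z=4: (-7.34,-7.72) (2.61,-7.77) (9.67,-0.96) (11.89,6.32) (-4.83,0.48)

t = z/height = 4/8 = 0.5
s = 1 + (scale-1)·z/height = 1 + (2.81-1)·4/8 = 1.905000
θ = twist·z/height = 146°·4/8 = 73.0000° = 1.274090 rad
cos θ = 0.292372, sin θ = 0.956305 (intermediates below are computed at full precision and shown rounded to 5 d.p.)
v1: (-5,2.5) → rotate → (-3.85262,-4.05059) → ×s → (-7.33924,-7.71638) → (-7.34,-7.72)
v2: (-3.5,-2.5) → rotate → (1.36746,-4.07800) → ×s → (2.60501,-7.76858) → (2.61,-7.77)
v3: (1,-5) → rotate → (5.07390,-0.50555) → ×s → (9.66577,-0.96308) → (9.67,-0.96)
v4: (5,-5) → rotate → (6.24338,3.31967) → ×s → (11.89364,6.32396) → (11.89,6.32)
v5: (-0.5,2.5) → rotate → (-2.53695,0.25278) → ×s → (-4.83289,0.48154) → (-4.83,0.48)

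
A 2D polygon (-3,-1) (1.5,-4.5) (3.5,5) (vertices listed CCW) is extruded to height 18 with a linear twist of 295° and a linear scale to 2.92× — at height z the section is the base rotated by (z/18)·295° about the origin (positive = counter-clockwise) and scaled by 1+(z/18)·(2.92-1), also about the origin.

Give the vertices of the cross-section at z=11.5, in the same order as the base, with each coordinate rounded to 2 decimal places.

t = z/height = 11.5/18 = 0.638889
s = 1 + (scale-1)·z/height = 1 + (2.92-1)·11.5/18 = 2.226667
θ = twist·z/height = 295°·11.5/18 = 188.4722° = 3.289461 rad
cos θ = -0.989087, sin θ = -0.147330 (intermediates below are computed at full precision and shown rounded to 5 d.p.)
v1: (-3,-1) → rotate → (2.81993,1.43108) → ×s → (6.27905,3.18653) → (6.28,3.19)
v2: (1.5,-4.5) → rotate → (-2.14662,4.22990) → ×s → (-4.77980,9.41857) → (-4.78,9.42)
v3: (3.5,5) → rotate → (-2.72516,-5.46109) → ×s → (-6.06801,-12.16003) → (-6.07,-12.16)

Cross-section at z=11.5: (6.28,3.19) (-4.78,9.42) (-6.07,-12.16)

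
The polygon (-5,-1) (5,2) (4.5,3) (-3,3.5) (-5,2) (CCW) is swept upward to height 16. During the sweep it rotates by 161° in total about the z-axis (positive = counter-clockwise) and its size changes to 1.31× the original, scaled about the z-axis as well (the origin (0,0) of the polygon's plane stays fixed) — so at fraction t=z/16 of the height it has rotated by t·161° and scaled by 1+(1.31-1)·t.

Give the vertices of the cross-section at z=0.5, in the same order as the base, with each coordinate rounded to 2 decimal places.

Cross-section at z=0.5: (-4.94,-1.45) (4.85,2.45) (4.26,3.42) (-3.33,3.25) (-5.21,1.57)

t = z/height = 0.5/16 = 0.03125
s = 1 + (scale-1)·z/height = 1 + (1.31-1)·0.5/16 = 1.009688
θ = twist·z/height = 161°·0.5/16 = 5.0313° = 0.087812 rad
cos θ = 0.996147, sin θ = 0.087699 (intermediates below are computed at full precision and shown rounded to 5 d.p.)
v1: (-5,-1) → rotate → (-4.89304,-1.43464) → ×s → (-4.94044,-1.44854) → (-4.94,-1.45)
v2: (5,2) → rotate → (4.80534,2.43079) → ×s → (4.85189,2.45434) → (4.85,2.45)
v3: (4.5,3) → rotate → (4.21956,3.38309) → ×s → (4.26044,3.41586) → (4.26,3.42)
v4: (-3,3.5) → rotate → (-3.29539,3.22342) → ×s → (-3.32731,3.25464) → (-3.33,3.25)
v5: (-5,2) → rotate → (-5.15613,1.55380) → ×s → (-5.20608,1.56885) → (-5.21,1.57)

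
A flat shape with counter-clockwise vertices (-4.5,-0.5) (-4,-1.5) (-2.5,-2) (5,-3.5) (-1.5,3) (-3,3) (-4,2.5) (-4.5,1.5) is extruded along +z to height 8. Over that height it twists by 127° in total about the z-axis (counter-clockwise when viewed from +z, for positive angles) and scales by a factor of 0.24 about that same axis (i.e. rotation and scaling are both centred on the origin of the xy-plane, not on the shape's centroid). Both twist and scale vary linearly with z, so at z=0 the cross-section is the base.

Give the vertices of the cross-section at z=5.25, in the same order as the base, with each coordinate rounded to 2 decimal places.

t = z/height = 5.25/8 = 0.65625
s = 1 + (scale-1)·z/height = 1 + (0.24-1)·5.25/8 = 0.501250
θ = twist·z/height = 127°·5.25/8 = 83.3438° = 1.454623 rad
cos θ = 0.115912, sin θ = 0.993259 (intermediates below are computed at full precision and shown rounded to 5 d.p.)
v1: (-4.5,-0.5) → rotate → (-0.02498,-4.52762) → ×s → (-0.01252,-2.26947) → (-0.01,-2.27)
v2: (-4,-1.5) → rotate → (1.02624,-4.14691) → ×s → (0.51440,-2.07864) → (0.51,-2.08)
v3: (-2.5,-2) → rotate → (1.69674,-2.71497) → ×s → (0.85049,-1.36088) → (0.85,-1.36)
v4: (5,-3.5) → rotate → (4.05597,4.56060) → ×s → (2.03305,2.28600) → (2.03,2.29)
v5: (-1.5,3) → rotate → (-3.15365,-1.14215) → ×s → (-1.58077,-0.57250) → (-1.58,-0.57)
v6: (-3,3) → rotate → (-3.32752,-2.63204) → ×s → (-1.66792,-1.31931) → (-1.67,-1.32)
v7: (-4,2.5) → rotate → (-2.94680,-3.68326) → ×s → (-1.47708,-1.84623) → (-1.48,-1.85)
v8: (-4.5,1.5) → rotate → (-2.01149,-4.29580) → ×s → (-1.00826,-2.15327) → (-1.01,-2.15)

Cross-section at z=5.25: (-0.01,-2.27) (0.51,-2.08) (0.85,-1.36) (2.03,2.29) (-1.58,-0.57) (-1.67,-1.32) (-1.48,-1.85) (-1.01,-2.15)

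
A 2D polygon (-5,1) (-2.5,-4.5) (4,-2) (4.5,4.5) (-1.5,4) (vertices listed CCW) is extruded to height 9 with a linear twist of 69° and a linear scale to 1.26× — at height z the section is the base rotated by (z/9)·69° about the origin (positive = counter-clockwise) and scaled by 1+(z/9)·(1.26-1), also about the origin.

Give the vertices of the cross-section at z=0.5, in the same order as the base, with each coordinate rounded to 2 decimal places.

t = z/height = 0.5/9 = 0.0555556
s = 1 + (scale-1)·z/height = 1 + (1.26-1)·0.5/9 = 1.014444
θ = twist·z/height = 69°·0.5/9 = 3.8333° = 0.066904 rad
cos θ = 0.997763, sin θ = 0.066854 (intermediates below are computed at full precision and shown rounded to 5 d.p.)
v1: (-5,1) → rotate → (-5.05567,0.66349) → ×s → (-5.12869,0.67307) → (-5.13,0.67)
v2: (-2.5,-4.5) → rotate → (-2.19356,-4.65707) → ×s → (-2.22525,-4.72434) → (-2.23,-4.72)
v3: (4,-2) → rotate → (4.12476,-1.72811) → ×s → (4.18434,-1.75307) → (4.18,-1.75)
v4: (4.5,4.5) → rotate → (4.18909,4.79078) → ×s → (4.24960,4.85998) → (4.25,4.86)
v5: (-1.5,4) → rotate → (-1.76406,3.89077) → ×s → (-1.78954,3.94697) → (-1.79,3.95)

Cross-section at z=0.5: (-5.13,0.67) (-2.23,-4.72) (4.18,-1.75) (4.25,4.86) (-1.79,3.95)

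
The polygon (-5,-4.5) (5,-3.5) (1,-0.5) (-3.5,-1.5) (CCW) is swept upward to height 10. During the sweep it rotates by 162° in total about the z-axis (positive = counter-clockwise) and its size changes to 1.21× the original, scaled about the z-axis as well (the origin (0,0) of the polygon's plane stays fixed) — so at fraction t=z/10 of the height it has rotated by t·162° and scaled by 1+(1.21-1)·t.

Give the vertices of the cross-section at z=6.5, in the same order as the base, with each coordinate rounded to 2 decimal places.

Cross-section at z=6.5: (6.43,-4.13) (2.34,6.53) (0.25,1.25) (2.69,-3.39)

t = z/height = 6.5/10 = 0.65
s = 1 + (scale-1)·z/height = 1 + (1.21-1)·6.5/10 = 1.136500
θ = twist·z/height = 162°·6.5/10 = 105.3000° = 1.837832 rad
cos θ = -0.263873, sin θ = 0.964557 (intermediates below are computed at full precision and shown rounded to 5 d.p.)
v1: (-5,-4.5) → rotate → (5.65987,-3.63536) → ×s → (6.43245,-4.13158) → (6.43,-4.13)
v2: (5,-3.5) → rotate → (2.05659,5.74634) → ×s → (2.33731,6.53072) → (2.34,6.53)
v3: (1,-0.5) → rotate → (0.21841,1.09649) → ×s → (0.24822,1.24617) → (0.25,1.25)
v4: (-3.5,-1.5) → rotate → (2.37039,-2.98014) → ×s → (2.69395,-3.38693) → (2.69,-3.39)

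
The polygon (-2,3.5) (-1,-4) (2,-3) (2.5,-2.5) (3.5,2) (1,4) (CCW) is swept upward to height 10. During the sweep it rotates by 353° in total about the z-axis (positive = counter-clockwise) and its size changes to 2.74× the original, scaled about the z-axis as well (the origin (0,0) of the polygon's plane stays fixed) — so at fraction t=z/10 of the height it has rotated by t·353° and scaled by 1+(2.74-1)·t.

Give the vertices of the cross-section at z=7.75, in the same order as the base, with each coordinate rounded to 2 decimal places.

Cross-section at z=7.75: (7.91,5.20) (-9.52,1.76) (-6.74,-5.13) (-5.49,-6.23) (5.20,-7.91) (9.52,-1.76)

t = z/height = 7.75/10 = 0.775
s = 1 + (scale-1)·z/height = 1 + (2.74-1)·7.75/10 = 2.348500
θ = twist·z/height = 353°·7.75/10 = 273.5750° = 4.774785 rad
cos θ = 0.062355, sin θ = -0.998054 (intermediates below are computed at full precision and shown rounded to 5 d.p.)
v1: (-2,3.5) → rotate → (3.36848,2.21435) → ×s → (7.91087,5.20040) → (7.91,5.20)
v2: (-1,-4) → rotate → (-4.05457,0.74863) → ×s → (-9.52216,1.75817) → (-9.52,1.76)
v3: (2,-3) → rotate → (-2.86945,-2.18317) → ×s → (-6.73891,-5.12718) → (-6.74,-5.13)
v4: (2.5,-2.5) → rotate → (-2.33925,-2.65102) → ×s → (-5.49372,-6.22593) → (-5.49,-6.23)
v5: (3.5,2) → rotate → (2.21435,-3.36848) → ×s → (5.20040,-7.91087) → (5.20,-7.91)
v6: (1,4) → rotate → (4.05457,-0.74863) → ×s → (9.52216,-1.75817) → (9.52,-1.76)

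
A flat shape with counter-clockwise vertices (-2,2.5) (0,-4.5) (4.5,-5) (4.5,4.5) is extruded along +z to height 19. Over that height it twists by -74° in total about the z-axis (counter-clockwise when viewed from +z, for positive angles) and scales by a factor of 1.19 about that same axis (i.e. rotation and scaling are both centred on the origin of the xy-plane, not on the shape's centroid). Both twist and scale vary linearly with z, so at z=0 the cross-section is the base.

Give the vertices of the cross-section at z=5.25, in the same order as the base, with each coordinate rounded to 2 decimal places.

Cross-section at z=5.25: (-1.05,3.20) (-1.65,-4.44) (2.60,-6.59) (6.09,2.78)

t = z/height = 5.25/19 = 0.276316
s = 1 + (scale-1)·z/height = 1 + (1.19-1)·5.25/19 = 1.052500
θ = twist·z/height = -74°·5.25/19 = -20.4474° = -0.356874 rad
cos θ = 0.936993, sin θ = -0.349347 (intermediates below are computed at full precision and shown rounded to 5 d.p.)
v1: (-2,2.5) → rotate → (-1.00062,3.04118) → ×s → (-1.05315,3.20084) → (-1.05,3.20)
v2: (0,-4.5) → rotate → (-1.57206,-4.21647) → ×s → (-1.65459,-4.43784) → (-1.65,-4.44)
v3: (4.5,-5) → rotate → (2.46974,-6.25703) → ×s → (2.59940,-6.58552) → (2.60,-6.59)
v4: (4.5,4.5) → rotate → (5.78853,2.64441) → ×s → (6.09243,2.78324) → (6.09,2.78)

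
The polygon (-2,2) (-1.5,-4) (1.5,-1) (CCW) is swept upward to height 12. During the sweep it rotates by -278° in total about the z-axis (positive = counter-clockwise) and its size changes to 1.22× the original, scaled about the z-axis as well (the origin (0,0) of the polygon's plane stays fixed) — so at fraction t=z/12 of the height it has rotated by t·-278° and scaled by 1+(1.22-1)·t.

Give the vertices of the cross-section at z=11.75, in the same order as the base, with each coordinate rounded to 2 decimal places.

t = z/height = 11.75/12 = 0.979167
s = 1 + (scale-1)·z/height = 1 + (1.22-1)·11.75/12 = 1.215417
θ = twist·z/height = -278°·11.75/12 = -272.2083° = -4.750932 rad
cos θ = 0.038533, sin θ = 0.999257 (intermediates below are computed at full precision and shown rounded to 5 d.p.)
v1: (-2,2) → rotate → (-2.07558,-1.92145) → ×s → (-2.52270,-2.33536) → (-2.52,-2.34)
v2: (-1.5,-4) → rotate → (3.93923,-1.65302) → ×s → (4.78781,-2.00911) → (4.79,-2.01)
v3: (1.5,-1) → rotate → (1.05706,1.46035) → ×s → (1.28476,1.77494) → (1.28,1.77)

Cross-section at z=11.75: (-2.52,-2.34) (4.79,-2.01) (1.28,1.77)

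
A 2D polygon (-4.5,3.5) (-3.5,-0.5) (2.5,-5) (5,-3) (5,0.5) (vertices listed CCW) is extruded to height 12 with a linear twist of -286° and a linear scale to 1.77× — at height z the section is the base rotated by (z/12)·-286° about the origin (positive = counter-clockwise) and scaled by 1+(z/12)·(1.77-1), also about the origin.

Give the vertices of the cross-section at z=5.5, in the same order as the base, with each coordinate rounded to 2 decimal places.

t = z/height = 5.5/12 = 0.458333
s = 1 + (scale-1)·z/height = 1 + (1.77-1)·5.5/12 = 1.352917
θ = twist·z/height = -286°·5.5/12 = -131.0833° = -2.287836 rad
cos θ = -0.657156, sin θ = -0.753755 (intermediates below are computed at full precision and shown rounded to 5 d.p.)
v1: (-4.5,3.5) → rotate → (5.59534,1.09185) → ×s → (7.57003,1.47718) → (7.57,1.48)
v2: (-3.5,-0.5) → rotate → (1.92317,2.96672) → ×s → (2.60189,4.01372) → (2.60,4.01)
v3: (2.5,-5) → rotate → (-5.41166,1.40139) → ×s → (-7.32153,1.89597) → (-7.32,1.90)
v4: (5,-3) → rotate → (-5.54704,-1.79730) → ×s → (-7.50469,-2.43160) → (-7.50,-2.43)
v5: (5,0.5) → rotate → (-2.90890,-4.09735) → ×s → (-3.93550,-5.54337) → (-3.94,-5.54)

Cross-section at z=5.5: (7.57,1.48) (2.60,4.01) (-7.32,1.90) (-7.50,-2.43) (-3.94,-5.54)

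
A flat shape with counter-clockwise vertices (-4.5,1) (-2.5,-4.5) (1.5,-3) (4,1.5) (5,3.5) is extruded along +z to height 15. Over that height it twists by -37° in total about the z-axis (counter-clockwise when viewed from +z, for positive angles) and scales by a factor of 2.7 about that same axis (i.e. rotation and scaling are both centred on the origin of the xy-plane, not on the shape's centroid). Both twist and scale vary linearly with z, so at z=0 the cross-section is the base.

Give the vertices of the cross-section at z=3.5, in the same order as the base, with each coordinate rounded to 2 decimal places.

Cross-section at z=3.5: (-6.00,2.32) (-4.40,-5.69) (1.44,-4.46) (5.84,1.23) (7.64,3.78)

t = z/height = 3.5/15 = 0.233333
s = 1 + (scale-1)·z/height = 1 + (2.7-1)·3.5/15 = 1.396667
θ = twist·z/height = -37°·3.5/15 = -8.6333° = -0.150680 rad
cos θ = 0.988669, sin θ = -0.150111 (intermediates below are computed at full precision and shown rounded to 5 d.p.)
v1: (-4.5,1) → rotate → (-4.29890,1.66417) → ×s → (-6.00413,2.32429) → (-6.00,2.32)
v2: (-2.5,-4.5) → rotate → (-3.14717,-4.07374) → ×s → (-4.39555,-5.68965) → (-4.40,-5.69)
v3: (1.5,-3) → rotate → (1.03267,-3.19117) → ×s → (1.44230,-4.45701) → (1.44,-4.46)
v4: (4,1.5) → rotate → (4.17984,0.88256) → ×s → (5.83785,1.23264) → (5.84,1.23)
v5: (5,3.5) → rotate → (5.46873,2.70979) → ×s → (7.63800,3.78467) → (7.64,3.78)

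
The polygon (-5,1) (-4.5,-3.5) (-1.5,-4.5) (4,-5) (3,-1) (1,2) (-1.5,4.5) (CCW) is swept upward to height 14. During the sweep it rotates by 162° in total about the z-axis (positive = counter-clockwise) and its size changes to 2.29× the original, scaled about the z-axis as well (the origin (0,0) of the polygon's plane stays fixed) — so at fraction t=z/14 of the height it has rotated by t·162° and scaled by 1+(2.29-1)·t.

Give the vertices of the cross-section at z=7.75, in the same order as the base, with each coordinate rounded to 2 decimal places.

Cross-section at z=7.75: (-1.76,-8.56) (5.96,-7.75) (7.70,-2.61) (8.61,6.81) (1.74,5.13) (-3.42,1.73) (-7.73,-2.53)

t = z/height = 7.75/14 = 0.553571
s = 1 + (scale-1)·z/height = 1 + (2.29-1)·7.75/14 = 1.714107
θ = twist·z/height = 162°·7.75/14 = 89.6786° = 1.565186 rad
cos θ = 0.005610, sin θ = 0.999984 (intermediates below are computed at full precision and shown rounded to 5 d.p.)
v1: (-5,1) → rotate → (-1.02803,-4.99431) → ×s → (-1.76216,-8.56078) → (-1.76,-8.56)
v2: (-4.5,-3.5) → rotate → (3.47470,-4.51956) → ×s → (5.95601,-7.74702) → (5.96,-7.75)
v3: (-1.5,-4.5) → rotate → (4.49151,-1.52522) → ×s → (7.69894,-2.61439) → (7.70,-2.61)
v4: (4,-5) → rotate → (5.02236,3.97189) → ×s → (8.60887,6.80824) → (8.61,6.81)
v5: (3,-1) → rotate → (1.01681,2.99434) → ×s → (1.74293,5.13262) → (1.74,5.13)
v6: (1,2) → rotate → (-1.99436,1.01120) → ×s → (-3.41854,1.73331) → (-3.42,1.73)
v7: (-1.5,4.5) → rotate → (-4.50834,-1.47473) → ×s → (-7.72778,-2.52785) → (-7.73,-2.53)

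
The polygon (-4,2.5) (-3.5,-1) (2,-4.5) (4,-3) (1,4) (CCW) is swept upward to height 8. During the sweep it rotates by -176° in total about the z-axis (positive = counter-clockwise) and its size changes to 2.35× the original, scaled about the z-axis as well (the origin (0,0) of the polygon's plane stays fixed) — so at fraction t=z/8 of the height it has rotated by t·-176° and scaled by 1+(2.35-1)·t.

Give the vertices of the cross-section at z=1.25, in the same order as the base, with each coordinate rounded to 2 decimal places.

t = z/height = 1.25/8 = 0.15625
s = 1 + (scale-1)·z/height = 1 + (2.35-1)·1.25/8 = 1.210938
θ = twist·z/height = -176°·1.25/8 = -27.5000° = -0.479966 rad
cos θ = 0.887011, sin θ = -0.461749 (intermediates below are computed at full precision and shown rounded to 5 d.p.)
v1: (-4,2.5) → rotate → (-2.39367,4.06452) → ×s → (-2.89859,4.92188) → (-2.90,4.92)
v2: (-3.5,-1) → rotate → (-3.56629,0.72911) → ×s → (-4.31855,0.88291) → (-4.32,0.88)
v3: (2,-4.5) → rotate → (-0.30385,-4.91505) → ×s → (-0.36794,-5.95181) → (-0.37,-5.95)
v4: (4,-3) → rotate → (2.16280,-4.50803) → ×s → (2.61901,-5.45894) → (2.62,-5.46)
v5: (1,4) → rotate → (2.73401,3.08629) → ×s → (3.31071,3.73731) → (3.31,3.74)

Cross-section at z=1.25: (-2.90,4.92) (-4.32,0.88) (-0.37,-5.95) (2.62,-5.46) (3.31,3.74)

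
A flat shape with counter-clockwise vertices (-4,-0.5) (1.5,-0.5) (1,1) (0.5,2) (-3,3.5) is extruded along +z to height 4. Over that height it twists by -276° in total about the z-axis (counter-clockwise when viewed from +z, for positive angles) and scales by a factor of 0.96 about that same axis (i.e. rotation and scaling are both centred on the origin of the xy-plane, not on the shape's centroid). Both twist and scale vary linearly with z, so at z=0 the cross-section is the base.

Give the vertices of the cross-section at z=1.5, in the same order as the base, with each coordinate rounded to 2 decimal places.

Cross-section at z=1.5: (0.44,3.95) (-0.82,-1.32) (0.73,-1.19) (1.80,-0.94) (4.04,2.07)

t = z/height = 1.5/4 = 0.375
s = 1 + (scale-1)·z/height = 1 + (0.96-1)·1.5/4 = 0.985000
θ = twist·z/height = -276°·1.5/4 = -103.5000° = -1.806416 rad
cos θ = -0.233445, sin θ = -0.972370 (intermediates below are computed at full precision and shown rounded to 5 d.p.)
v1: (-4,-0.5) → rotate → (0.44760,4.00620) → ×s → (0.44088,3.94611) → (0.44,3.95)
v2: (1.5,-0.5) → rotate → (-0.83635,-1.34183) → ×s → (-0.82381,-1.32170) → (-0.82,-1.32)
v3: (1,1) → rotate → (0.73892,-1.20582) → ×s → (0.72784,-1.18773) → (0.73,-1.19)
v4: (0.5,2) → rotate → (1.82802,-0.95308) → ×s → (1.80060,-0.93878) → (1.80,-0.94)
v5: (-3,3.5) → rotate → (4.10363,2.10005) → ×s → (4.04208,2.06855) → (4.04,2.07)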